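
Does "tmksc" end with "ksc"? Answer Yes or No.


Input string: 'tmksc'
Suffix to check: 'ksc'
Last 3 characters of input: 'ksc'
Match: True
Result: Yes


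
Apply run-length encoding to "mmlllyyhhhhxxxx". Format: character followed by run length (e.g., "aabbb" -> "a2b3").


Input: 'mmlllyyhhhhxxxx'
Operation: identify consecutive runs
Runs: 'mm' -> m2, 'lll' -> l3, 'yy' -> y2, 'hhhh' -> h4, 'xxxx' -> x4
Encoded: m2l3y2h4x4


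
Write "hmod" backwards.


Input string: 'hmod'
Operation: reverse character order
Original order: 'h' -> 'm' -> 'o' -> 'd'
Reversed order: 'd' -> 'o' -> 'm' -> 'h'
Result: domh


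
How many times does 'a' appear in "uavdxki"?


Input string: 'uavdxki'
Target character: 'a'
Scan each position: s[1]='a'
Matches found at indices: 1
Total: 1


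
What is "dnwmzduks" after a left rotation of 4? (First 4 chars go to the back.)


Input: 'dnwmzduks', shift = 4
Operation: split at index 4 and swap parts
Front part s[0:4] = 'dnwm'
Back part s[4:] = 'zduks'
Rotated = back + front = 'zduks' + 'dnwm'
Result: zduksdnwm


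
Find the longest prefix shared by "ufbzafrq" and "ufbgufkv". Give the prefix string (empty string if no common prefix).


String 1: 'ufbzafrq'
String 2: 'ufbgufkv'
Compare position by position:
pos 0: 'u' vs 'u' match
pos 1: 'f' vs 'f' match
pos 2: 'b' vs 'b' match
pos 3: 'z' vs 'g' differ -> stop
Longest common prefix: "ufb" (length 3)


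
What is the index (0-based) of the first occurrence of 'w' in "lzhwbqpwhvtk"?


Input string: 'lzhwbqpwhvtk'
Target: 'w'
Scanning left to right: s[0]='l', s[1]='z', s[2]='h', s[3]='w'
First match at index: 3


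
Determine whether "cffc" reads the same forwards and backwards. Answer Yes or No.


Input string: 'cffc'
Reversed: 'cffc'
Compare pairs: s[0]='c' vs s[3]='c' (match), s[1]='f' vs s[2]='f' (match)
Palindrome: Yes


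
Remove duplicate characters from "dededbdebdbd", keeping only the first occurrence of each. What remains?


Input: 'dededbdebdbd'
Operation: keep first occurrence of each character
Scan: s[0]='d' new -> keep; s[1]='e' new -> keep; s[2]='d' seen -> skip; s[3]='e' seen -> skip; s[4]='d' seen -> skip; s[5]='b' new -> keep; s[6]='d' seen -> skip; s[7]='e' seen -> skip; s[8]='b' seen -> skip; s[9]='d' seen -> skip; s[10]='b' seen -> skip; s[11]='d' seen -> skip
Result: deb


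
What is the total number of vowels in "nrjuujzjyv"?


Input string: 'nrjuujzjyv'
Operation: count vowels (a, e, i, o, u)
Scan: s[0]='n', s[1]='r', s[2]='j', s[3]='u' (vowel), s[4]='u' (vowel), s[5]='j', s[6]='z', s[7]='j', s[8]='y', s[9]='v'
Vowels found: 2
Result: 2


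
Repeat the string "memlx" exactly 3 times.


Input string: 'memlx'
Operation: repeat 3 times
Concatenation: 'memlx' + 'memlx' + 'memlx'
Result: memlxmemlxmemlx


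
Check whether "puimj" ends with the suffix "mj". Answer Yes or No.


Input string: 'puimj'
Suffix to check: 'mj'
Last 2 characters of input: 'mj'
Match: True
Result: Yes


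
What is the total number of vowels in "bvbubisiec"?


Input string: 'bvbubisiec'
Operation: count vowels (a, e, i, o, u)
Scan: s[0]='b', s[1]='v', s[2]='b', s[3]='u' (vowel), s[4]='b', s[5]='i' (vowel), s[6]='s', s[7]='i' (vowel), s[8]='e' (vowel), s[9]='c'
Vowels found: 4
Result: 4


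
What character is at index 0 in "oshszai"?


Input string: 'oshszai'
Operation: get character at index 0
Index mapping: s[0]='o'
Result: 'o'


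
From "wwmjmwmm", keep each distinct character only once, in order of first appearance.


Input: 'wwmjmwmm'
Operation: keep first occurrence of each character
Scan: s[0]='w' new -> keep; s[1]='w' seen -> skip; s[2]='m' new -> keep; s[3]='j' new -> keep; s[4]='m' seen -> skip; s[5]='w' seen -> skip; s[6]='m' seen -> skip; s[7]='m' seen -> skip
Result: wmj


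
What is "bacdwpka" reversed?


Input string: 'bacdwpka'
Operation: reverse character order
Original order: 'b' -> 'a' -> 'c' -> 'd' -> 'w' -> 'p' -> 'k' -> 'a'
Reversed order: 'a' -> 'k' -> 'p' -> 'w' -> 'd' -> 'c' -> 'a' -> 'b'
Result: akpwdcab


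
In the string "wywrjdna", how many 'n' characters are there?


Input string: 'wywrjdna'
Target character: 'n'
Scan each position: s[6]='n'
Matches found at indices: 6
Total: 1


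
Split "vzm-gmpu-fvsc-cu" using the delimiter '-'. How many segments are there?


Input string: 'vzm-gmpu-fvsc-cu'
Delimiter: '-'
Split result: 'vzm', 'gmpu', 'fvsc', 'cu'
Number of parts: 4


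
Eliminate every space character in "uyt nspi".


Input string: 'uyt nspi'
Operation: remove all spaces
Words: 'uyt', 'nspi'
Join without spaces: uytnspi


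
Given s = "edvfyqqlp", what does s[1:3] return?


Input string: 'edvfyqqlp'
Operation: slice [1:3]
Extract characters: s[1]='d', s[2]='v'
Result: dv


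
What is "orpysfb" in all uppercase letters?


Input string: 'orpysfb'
Operation: convert each letter to uppercase
Mapping: 'o'->'O', 'r'->'R', 'p'->'P', 'y'->'Y', 's'->'S', 'f'->'F', 'b'->'B'
Result: ORPYSFB


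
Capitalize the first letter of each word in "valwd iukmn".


Input string: 'valwd iukmn'
Operation: capitalize first letter of each word
Word transformations: 'valwd'->'Valwd', 'iukmn'->'Iukmn'
Result: Valwd Iukmn


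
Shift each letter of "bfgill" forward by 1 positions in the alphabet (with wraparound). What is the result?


Input: 'bfgill', shift = 1
Operation: for each letter, (position + 1) mod 26
Mapping: 'b'(1+1=2)->'c', 'f'(5+1=6)->'g', 'g'(6+1=7)->'h', 'i'(8+1=9)->'j', 'l'(11+1=12)->'m', 'l'(11+1=12)->'m'
Result: cghjmm


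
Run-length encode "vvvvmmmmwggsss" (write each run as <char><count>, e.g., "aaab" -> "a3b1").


Input: 'vvvvmmmmwggsss'
Operation: identify consecutive runs
Runs: 'vvvv' -> v4, 'mmmm' -> m4, 'w' -> w1, 'gg' -> g2, 'sss' -> s3
Encoded: v4m4w1g2s3


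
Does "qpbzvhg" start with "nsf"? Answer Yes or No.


Input string: 'qpbzvhg'
Prefix to check: 'nsf'
First 3 characters of input: 'qpb'
Match: False
Result: No


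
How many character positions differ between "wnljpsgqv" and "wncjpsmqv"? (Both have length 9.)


String 1: 'wnljpsgqv'
String 2: 'wncjpsmqv'
Compare each position: pos 0: 'w'=='w', pos 1: 'n'=='n', pos 2: 'l'!='c', pos 3: 'j'=='j', pos 4: 'p'=='p', pos 5: 's'=='s', pos 6: 'g'!='m', pos 7: 'q'=='q', pos 8: 'v'=='v'
Differing positions: 2
Hamming distance: 2


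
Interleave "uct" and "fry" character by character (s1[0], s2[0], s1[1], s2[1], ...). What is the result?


String 1: 'uct'
String 2: 'fry'
Operation: alternate characters
Pairs: 'u'+'f', 'c'+'r', 't'+'y'
Result: ufcrty


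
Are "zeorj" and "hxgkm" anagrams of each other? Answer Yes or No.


String 1: 'zeorj' -> sorted: 'ejorz'
String 2: 'hxgkm' -> sorted: 'ghkmx'
Compare sorted forms: 'ejorz' != 'ghkmx'
Anagram: No


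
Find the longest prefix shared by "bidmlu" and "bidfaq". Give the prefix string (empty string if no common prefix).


String 1: 'bidmlu'
String 2: 'bidfaq'
Compare position by position:
pos 0: 'b' vs 'b' match
pos 1: 'i' vs 'i' match
pos 2: 'd' vs 'd' match
pos 3: 'm' vs 'f' differ -> stop
Longest common prefix: "bid" (length 3)


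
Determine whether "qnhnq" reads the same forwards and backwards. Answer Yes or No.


Input string: 'qnhnq'
Reversed: 'qnhnq'
Compare pairs: s[0]='q' vs s[4]='q' (match), s[1]='n' vs s[3]='n' (match)
Palindrome: Yes


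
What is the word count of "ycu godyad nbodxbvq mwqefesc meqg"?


Input string: 'ycu godyad nbodxbvq mwqefesc meqg'
Operation: split by spaces
Words found: 'ycu', 'godyad', 'nbodxbvq', 'mwqefesc', 'meqg'
Word count: 5


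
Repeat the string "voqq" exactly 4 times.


Input string: 'voqq'
Operation: repeat 4 times
Concatenation: 'voqq' + 'voqq' + 'voqq' + 'voqq'
Result: voqqvoqqvoqqvoqq


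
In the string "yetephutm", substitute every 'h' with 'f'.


Input string: 'yetephutm'
Operation: replace 'h' with 'f'
Positions of 'h': 5
After replacement: yetepfutm


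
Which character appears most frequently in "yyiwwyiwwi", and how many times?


Input: 'yyiwwyiwwi'
Operation: tally each character
Counts: 'i':3, 'w':4, 'y':3
Maximum: 'w' appears 4 times


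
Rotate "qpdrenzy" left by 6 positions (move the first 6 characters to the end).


Input: 'qpdrenzy', shift = 6
Operation: split at index 6 and swap parts
Front part s[0:6] = 'qpdren'
Back part s[6:] = 'zy'
Rotated = back + front = 'zy' + 'qpdren'
Result: zyqpdren


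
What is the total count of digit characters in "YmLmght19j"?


Input string: 'YmLmght19j'
Operation: count digit characters (0-9)
Scan: 'Y', 'm', 'L', 'm', 'g', 'h', 't', '1'(digit), '9'(digit), 'j'
Digits found: 2
Result: 2


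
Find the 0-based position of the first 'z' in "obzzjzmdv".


Input string: 'obzzjzmdv'
Target: 'z'
Scanning left to right: s[0]='o', s[1]='b', s[2]='z'
First match at index: 2


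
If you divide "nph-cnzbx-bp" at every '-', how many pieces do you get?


Input string: 'nph-cnzbx-bp'
Delimiter: '-'
Split result: 'nph', 'cnzbx', 'bp'
Number of parts: 3


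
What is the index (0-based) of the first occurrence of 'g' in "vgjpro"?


Input string: 'vgjpro'
Target: 'g'
Scanning left to right: s[0]='v', s[1]='g'
First match at index: 1


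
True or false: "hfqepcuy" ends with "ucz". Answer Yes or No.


Input string: 'hfqepcuy'
Suffix to check: 'ucz'
Last 3 characters of input: 'cuy'
Match: False
Result: No


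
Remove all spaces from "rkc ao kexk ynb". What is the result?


Input string: 'rkc ao kexk ynb'
Operation: remove all spaces
Words: 'rkc', 'ao', 'kexk', 'ynb'
Join without spaces: rkcaokexkynb


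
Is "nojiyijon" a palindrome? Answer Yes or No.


Input string: 'nojiyijon'
Reversed: 'nojiyijon'
Compare pairs: s[0]='n' vs s[8]='n' (match), s[1]='o' vs s[7]='o' (match), s[2]='j' vs s[6]='j' (match), s[3]='i' vs s[5]='i' (match)
Palindrome: Yes


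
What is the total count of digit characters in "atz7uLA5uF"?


Input string: 'atz7uLA5uF'
Operation: count digit characters (0-9)
Scan: 'a', 't', 'z', '7'(digit), 'u', 'L', 'A', '5'(digit), 'u', 'F'
Digits found: 2
Result: 2


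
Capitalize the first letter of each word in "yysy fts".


Input string: 'yysy fts'
Operation: capitalize first letter of each word
Word transformations: 'yysy'->'Yysy', 'fts'->'Fts'
Result: Yysy Fts


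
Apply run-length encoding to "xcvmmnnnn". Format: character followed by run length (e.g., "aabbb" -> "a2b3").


Input: 'xcvmmnnnn'
Operation: identify consecutive runs
Runs: 'x' -> x1, 'c' -> c1, 'v' -> v1, 'mm' -> m2, 'nnnn' -> n4
Encoded: x1c1v1m2n4


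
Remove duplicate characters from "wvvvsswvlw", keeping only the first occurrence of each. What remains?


Input: 'wvvvsswvlw'
Operation: keep first occurrence of each character
Scan: s[0]='w' new -> keep; s[1]='v' new -> keep; s[2]='v' seen -> skip; s[3]='v' seen -> skip; s[4]='s' new -> keep; s[5]='s' seen -> skip; s[6]='w' seen -> skip; s[7]='v' seen -> skip; s[8]='l' new -> keep; s[9]='w' seen -> skip
Result: wvsl


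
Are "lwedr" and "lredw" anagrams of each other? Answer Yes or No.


String 1: 'lwedr' -> sorted: 'delrw'
String 2: 'lredw' -> sorted: 'delrw'
Compare sorted forms: 'delrw' == 'delrw'
Anagram: Yes


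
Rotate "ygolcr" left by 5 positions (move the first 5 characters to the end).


Input: 'ygolcr', shift = 5
Operation: split at index 5 and swap parts
Front part s[0:5] = 'ygolc'
Back part s[5:] = 'r'
Rotated = back + front = 'r' + 'ygolc'
Result: rygolc


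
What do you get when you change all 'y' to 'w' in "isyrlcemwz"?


Input string: 'isyrlcemwz'
Operation: replace 'y' with 'w'
Positions of 'y': 2
After replacement: iswrlcemwz


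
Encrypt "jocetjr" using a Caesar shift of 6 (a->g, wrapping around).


Input: 'jocetjr', shift = 6
Operation: for each letter, (position + 6) mod 26
Mapping: 'j'(9+6=15)->'p', 'o'(14+6=20)->'u', 'c'(2+6=8)->'i', 'e'(4+6=10)->'k', 't'(19+6=25)->'z', 'j'(9+6=15)->'p', 'r'(17+6=23)->'x'
Result: puikzpx


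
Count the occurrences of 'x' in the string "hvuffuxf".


Input string: 'hvuffuxf'
Target character: 'x'
Scan each position: s[6]='x'
Matches found at indices: 6
Total: 1


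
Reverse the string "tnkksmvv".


Input string: 'tnkksmvv'
Operation: reverse character order
Original order: 't' -> 'n' -> 'k' -> 'k' -> 's' -> 'm' -> 'v' -> 'v'
Reversed order: 'v' -> 'v' -> 'm' -> 's' -> 'k' -> 'k' -> 'n' -> 't'
Result: vvmskknt


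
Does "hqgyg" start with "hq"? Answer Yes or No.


Input string: 'hqgyg'
Prefix to check: 'hq'
First 2 characters of input: 'hq'
Match: True
Result: Yes


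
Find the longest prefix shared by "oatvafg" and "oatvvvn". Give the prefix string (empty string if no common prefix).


String 1: 'oatvafg'
String 2: 'oatvvvn'
Compare position by position:
pos 0: 'o' vs 'o' match
pos 1: 'a' vs 'a' match
pos 2: 't' vs 't' match
pos 3: 'v' vs 'v' match
pos 4: 'a' vs 'v' differ -> stop
Longest common prefix: "oatv" (length 4)


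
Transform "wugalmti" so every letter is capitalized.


Input string: 'wugalmti'
Operation: convert each letter to uppercase
Mapping: 'w'->'W', 'u'->'U', 'g'->'G', 'a'->'A', 'l'->'L', 'm'->'M', 't'->'T', 'i'->'I'
Result: WUGALMTI


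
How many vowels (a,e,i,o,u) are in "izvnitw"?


Input string: 'izvnitw'
Operation: count vowels (a, e, i, o, u)
Scan: s[0]='i' (vowel), s[1]='z', s[2]='v', s[3]='n', s[4]='i' (vowel), s[5]='t', s[6]='w'
Vowels found: 2
Result: 2


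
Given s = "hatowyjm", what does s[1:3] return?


Input string: 'hatowyjm'
Operation: slice [1:3]
Extract characters: s[1]='a', s[2]='t'
Result: at


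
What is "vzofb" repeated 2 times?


Input string: 'vzofb'
Operation: repeat 2 times
Concatenation: 'vzofb' + 'vzofb'
Result: vzofbvzofb


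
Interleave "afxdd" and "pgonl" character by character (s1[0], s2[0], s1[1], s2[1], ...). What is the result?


String 1: 'afxdd'
String 2: 'pgonl'
Operation: alternate characters
Pairs: 'a'+'p', 'f'+'g', 'x'+'o', 'd'+'n', 'd'+'l'
Result: apfgxodndl


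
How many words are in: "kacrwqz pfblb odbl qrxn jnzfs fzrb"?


Input string: 'kacrwqz pfblb odbl qrxn jnzfs fzrb'
Operation: split by spaces
Words found: 'kacrwqz', 'pfblb', 'odbl', 'qrxn', 'jnzfs', 'fzrb'
Word count: 6


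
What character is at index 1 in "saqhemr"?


Input string: 'saqhemr'
Operation: get character at index 1
Index mapping: s[0]='s', s[1]='a'
Result: 'a'


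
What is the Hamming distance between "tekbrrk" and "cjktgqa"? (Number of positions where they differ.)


String 1: 'tekbrrk'
String 2: 'cjktgqa'
Compare each position: pos 0: 't'!='c', pos 1: 'e'!='j', pos 2: 'k'=='k', pos 3: 'b'!='t', pos 4: 'r'!='g', pos 5: 'r'!='q', pos 6: 'k'!='a'
Differing positions: 6
Hamming distance: 6


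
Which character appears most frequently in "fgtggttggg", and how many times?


Input: 'fgtggttggg'
Operation: tally each character
Counts: 'f':1, 'g':6, 't':3
Maximum: 'g' appears 6 times


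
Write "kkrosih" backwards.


Input string: 'kkrosih'
Operation: reverse character order
Original order: 'k' -> 'k' -> 'r' -> 'o' -> 's' -> 'i' -> 'h'
Reversed order: 'h' -> 'i' -> 's' -> 'o' -> 'r' -> 'k' -> 'k'
Result: hisorkk


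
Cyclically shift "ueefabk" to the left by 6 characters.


Input: 'ueefabk', shift = 6
Operation: split at index 6 and swap parts
Front part s[0:6] = 'ueefab'
Back part s[6:] = 'k'
Rotated = back + front = 'k' + 'ueefab'
Result: kueefab


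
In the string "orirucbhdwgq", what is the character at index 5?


Input string: 'orirucbhdwgq'
Operation: get character at index 5
Index mapping: s[0]='o', s[1]='r', s[2]='i', s[3]='r', s[4]='u', s[5]='c'
Result: 'c'


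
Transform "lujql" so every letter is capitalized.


Input string: 'lujql'
Operation: convert each letter to uppercase
Mapping: 'l'->'L', 'u'->'U', 'j'->'J', 'q'->'Q', 'l'->'L'
Result: LUJQL


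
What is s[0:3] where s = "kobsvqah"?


Input string: 'kobsvqah'
Operation: slice [0:3]
Extract characters: s[0]='k', s[1]='o', s[2]='b'
Result: kob


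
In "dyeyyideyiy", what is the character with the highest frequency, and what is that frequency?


Input: 'dyeyyideyiy'
Operation: tally each character
Counts: 'd':2, 'e':2, 'i':2, 'y':5
Maximum: 'y' appears 5 times


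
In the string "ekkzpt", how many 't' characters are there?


Input string: 'ekkzpt'
Target character: 't'
Scan each position: s[5]='t'
Matches found at indices: 5
Total: 1


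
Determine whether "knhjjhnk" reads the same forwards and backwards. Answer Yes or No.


Input string: 'knhjjhnk'
Reversed: 'knhjjhnk'
Compare pairs: s[0]='k' vs s[7]='k' (match), s[1]='n' vs s[6]='n' (match), s[2]='h' vs s[5]='h' (match), s[3]='j' vs s[4]='j' (match)
Palindrome: Yes


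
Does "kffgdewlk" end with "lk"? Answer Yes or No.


Input string: 'kffgdewlk'
Suffix to check: 'lk'
Last 2 characters of input: 'lk'
Match: True
Result: Yes


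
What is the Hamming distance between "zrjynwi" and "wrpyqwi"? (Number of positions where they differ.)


String 1: 'zrjynwi'
String 2: 'wrpyqwi'
Compare each position: pos 0: 'z'!='w', pos 1: 'r'=='r', pos 2: 'j'!='p', pos 3: 'y'=='y', pos 4: 'n'!='q', pos 5: 'w'=='w', pos 6: 'i'=='i'
Differing positions: 3
Hamming distance: 3


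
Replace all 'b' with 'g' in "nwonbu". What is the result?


Input string: 'nwonbu'
Operation: replace 'b' with 'g'
Positions of 'b': 4
After replacement: nwongu


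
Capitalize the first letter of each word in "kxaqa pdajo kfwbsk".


Input string: 'kxaqa pdajo kfwbsk'
Operation: capitalize first letter of each word
Word transformations: 'kxaqa'->'Kxaqa', 'pdajo'->'Pdajo', 'kfwbsk'->'Kfwbsk'
Result: Kxaqa Pdajo Kfwbsk


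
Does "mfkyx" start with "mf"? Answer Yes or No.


Input string: 'mfkyx'
Prefix to check: 'mf'
First 2 characters of input: 'mf'
Match: True
Result: Yes


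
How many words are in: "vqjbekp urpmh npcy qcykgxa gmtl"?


Input string: 'vqjbekp urpmh npcy qcykgxa gmtl'
Operation: split by spaces
Words found: 'vqjbekp', 'urpmh', 'npcy', 'qcykgxa', 'gmtl'
Word count: 5


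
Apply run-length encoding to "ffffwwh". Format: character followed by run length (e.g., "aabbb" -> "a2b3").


Input: 'ffffwwh'
Operation: identify consecutive runs
Runs: 'ffff' -> f4, 'ww' -> w2, 'h' -> h1
Encoded: f4w2h1


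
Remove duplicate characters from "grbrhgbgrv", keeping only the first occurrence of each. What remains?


Input: 'grbrhgbgrv'
Operation: keep first occurrence of each character
Scan: s[0]='g' new -> keep; s[1]='r' new -> keep; s[2]='b' new -> keep; s[3]='r' seen -> skip; s[4]='h' new -> keep; s[5]='g' seen -> skip; s[6]='b' seen -> skip; s[7]='g' seen -> skip; s[8]='r' seen -> skip; s[9]='v' new -> keep
Result: grbhv


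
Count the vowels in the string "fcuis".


Input string: 'fcuis'
Operation: count vowels (a, e, i, o, u)
Scan: s[0]='f', s[1]='c', s[2]='u' (vowel), s[3]='i' (vowel), s[4]='s'
Vowels found: 2
Result: 2


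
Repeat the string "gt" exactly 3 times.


Input string: 'gt'
Operation: repeat 3 times
Concatenation: 'gt' + 'gt' + 'gt'
Result: gtgtgt


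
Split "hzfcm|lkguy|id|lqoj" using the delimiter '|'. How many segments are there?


Input string: 'hzfcm|lkguy|id|lqoj'
Delimiter: '|'
Split result: 'hzfcm', 'lkguy', 'id', 'lqoj'
Number of parts: 4


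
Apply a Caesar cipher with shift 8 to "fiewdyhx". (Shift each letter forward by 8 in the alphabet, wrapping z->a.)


Input: 'fiewdyhx', shift = 8
Operation: for each letter, (position + 8) mod 26
Mapping: 'f'(5+8=13)->'n', 'i'(8+8=16)->'q', 'e'(4+8=12)->'m', 'w'(22+8=30, 30 mod 26=4)->'e', 'd'(3+8=11)->'l', 'y'(24+8=32, 32 mod 26=6)->'g', 'h'(7+8=15)->'p', 'x'(23+8=31, 31 mod 26=5)->'f'
Result: nqmelgpf


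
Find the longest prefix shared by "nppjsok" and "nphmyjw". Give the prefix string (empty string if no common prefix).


String 1: 'nppjsok'
String 2: 'nphmyjw'
Compare position by position:
pos 0: 'n' vs 'n' match
pos 1: 'p' vs 'p' match
pos 2: 'p' vs 'h' differ -> stop
Longest common prefix: "np" (length 2)


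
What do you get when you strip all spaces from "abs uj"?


Input string: 'abs uj'
Operation: remove all spaces
Words: 'abs', 'uj'
Join without spaces: absuj


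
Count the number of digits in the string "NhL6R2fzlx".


Input string: 'NhL6R2fzlx'
Operation: count digit characters (0-9)
Scan: 'N', 'h', 'L', '6'(digit), 'R', '2'(digit), 'f', 'z', 'l', 'x'
Digits found: 2
Result: 2


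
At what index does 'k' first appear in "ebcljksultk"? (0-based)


Input string: 'ebcljksultk'
Target: 'k'
Scanning left to right: s[0]='e', s[1]='b', s[2]='c', s[3]='l', s[4]='j', s[5]='k'
First match at index: 5


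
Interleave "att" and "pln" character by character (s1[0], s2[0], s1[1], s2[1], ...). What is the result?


String 1: 'att'
String 2: 'pln'
Operation: alternate characters
Pairs: 'a'+'p', 't'+'l', 't'+'n'
Result: aptltn


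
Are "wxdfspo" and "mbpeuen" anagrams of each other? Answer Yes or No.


String 1: 'wxdfspo' -> sorted: 'dfopswx'
String 2: 'mbpeuen' -> sorted: 'beemnpu'
Compare sorted forms: 'dfopswx' != 'beemnpu'
Anagram: No


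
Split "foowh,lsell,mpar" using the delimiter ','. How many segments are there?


Input string: 'foowh,lsell,mpar'
Delimiter: ','
Split result: 'foowh', 'lsell', 'mpar'
Number of parts: 3


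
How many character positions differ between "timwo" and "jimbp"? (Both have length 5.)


String 1: 'timwo'
String 2: 'jimbp'
Compare each position: pos 0: 't'!='j', pos 1: 'i'=='i', pos 2: 'm'=='m', pos 3: 'w'!='b', pos 4: 'o'!='p'
Differing positions: 3
Hamming distance: 3


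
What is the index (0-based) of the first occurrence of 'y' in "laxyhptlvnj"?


Input string: 'laxyhptlvnj'
Target: 'y'
Scanning left to right: s[0]='l', s[1]='a', s[2]='x', s[3]='y'
First match at index: 3


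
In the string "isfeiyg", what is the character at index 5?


Input string: 'isfeiyg'
Operation: get character at index 5
Index mapping: s[0]='i', s[1]='s', s[2]='f', s[3]='e', s[4]='i', s[5]='y'
Result: 'y'


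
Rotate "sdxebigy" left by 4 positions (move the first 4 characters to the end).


Input: 'sdxebigy', shift = 4
Operation: split at index 4 and swap parts
Front part s[0:4] = 'sdxe'
Back part s[4:] = 'bigy'
Rotated = back + front = 'bigy' + 'sdxe'
Result: bigysdxe


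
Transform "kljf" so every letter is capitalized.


Input string: 'kljf'
Operation: convert each letter to uppercase
Mapping: 'k'->'K', 'l'->'L', 'j'->'J', 'f'->'F'
Result: KLJF


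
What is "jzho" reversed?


Input string: 'jzho'
Operation: reverse character order
Original order: 'j' -> 'z' -> 'h' -> 'o'
Reversed order: 'o' -> 'h' -> 'z' -> 'j'
Result: ohzj


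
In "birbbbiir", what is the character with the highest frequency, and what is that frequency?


Input: 'birbbbiir'
Operation: tally each character
Counts: 'b':4, 'i':3, 'r':2
Maximum: 'b' appears 4 times


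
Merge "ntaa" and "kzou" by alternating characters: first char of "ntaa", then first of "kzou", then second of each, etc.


String 1: 'ntaa'
String 2: 'kzou'
Operation: alternate characters
Pairs: 'n'+'k', 't'+'z', 'a'+'o', 'a'+'u'
Result: nktzaoau


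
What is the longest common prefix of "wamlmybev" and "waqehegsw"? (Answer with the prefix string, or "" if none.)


String 1: 'wamlmybev'
String 2: 'waqehegsw'
Compare position by position:
pos 0: 'w' vs 'w' match
pos 1: 'a' vs 'a' match
pos 2: 'm' vs 'q' differ -> stop
Longest common prefix: "wa" (length 2)


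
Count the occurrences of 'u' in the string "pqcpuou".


Input string: 'pqcpuou'
Target character: 'u'
Scan each position: s[4]='u', s[6]='u'
Matches found at indices: 4, 6
Total: 2


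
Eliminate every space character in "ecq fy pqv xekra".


Input string: 'ecq fy pqv xekra'
Operation: remove all spaces
Words: 'ecq', 'fy', 'pqv', 'xekra'
Join without spaces: ecqfypqvxekra


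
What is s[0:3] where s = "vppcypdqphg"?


Input string: 'vppcypdqphg'
Operation: slice [0:3]
Extract characters: s[0]='v', s[1]='p', s[2]='p'
Result: vpp


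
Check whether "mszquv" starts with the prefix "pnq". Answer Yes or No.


Input string: 'mszquv'
Prefix to check: 'pnq'
First 3 characters of input: 'msz'
Match: False
Result: No


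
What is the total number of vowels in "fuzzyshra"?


Input string: 'fuzzyshra'
Operation: count vowels (a, e, i, o, u)
Scan: s[0]='f', s[1]='u' (vowel), s[2]='z', s[3]='z', s[4]='y', s[5]='s', s[6]='h', s[7]='r', s[8]='a' (vowel)
Vowels found: 2
Result: 2


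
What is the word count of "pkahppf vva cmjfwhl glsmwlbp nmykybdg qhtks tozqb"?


Input string: 'pkahppf vva cmjfwhl glsmwlbp nmykybdg qhtks tozqb'
Operation: split by spaces
Words found: 'pkahppf', 'vva', 'cmjfwhl', 'glsmwlbp', 'nmykybdg', 'qhtks', 'tozqb'
Word count: 7


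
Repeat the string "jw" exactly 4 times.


Input string: 'jw'
Operation: repeat 4 times
Concatenation: 'jw' + 'jw' + 'jw' + 'jw'
Result: jwjwjwjw


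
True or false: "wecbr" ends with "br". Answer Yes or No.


Input string: 'wecbr'
Suffix to check: 'br'
Last 2 characters of input: 'br'
Match: True
Result: Yes


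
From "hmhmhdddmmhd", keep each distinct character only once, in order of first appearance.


Input: 'hmhmhdddmmhd'
Operation: keep first occurrence of each character
Scan: s[0]='h' new -> keep; s[1]='m' new -> keep; s[2]='h' seen -> skip; s[3]='m' seen -> skip; s[4]='h' seen -> skip; s[5]='d' new -> keep; s[6]='d' seen -> skip; s[7]='d' seen -> skip; s[8]='m' seen -> skip; s[9]='m' seen -> skip; s[10]='h' seen -> skip; s[11]='d' seen -> skip
Result: hmd


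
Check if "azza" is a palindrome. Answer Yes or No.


Input string: 'azza'
Reversed: 'azza'
Compare pairs: s[0]='a' vs s[3]='a' (match), s[1]='z' vs s[2]='z' (match)
Palindrome: Yes


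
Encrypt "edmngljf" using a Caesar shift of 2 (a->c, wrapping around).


Input: 'edmngljf', shift = 2
Operation: for each letter, (position + 2) mod 26
Mapping: 'e'(4+2=6)->'g', 'd'(3+2=5)->'f', 'm'(12+2=14)->'o', 'n'(13+2=15)->'p', 'g'(6+2=8)->'i', 'l'(11+2=13)->'n', 'j'(9+2=11)->'l', 'f'(5+2=7)->'h'
Result: gfopinlh


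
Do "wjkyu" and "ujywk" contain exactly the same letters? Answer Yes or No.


String 1: 'wjkyu' -> sorted: 'jkuwy'
String 2: 'ujywk' -> sorted: 'jkuwy'
Compare sorted forms: 'jkuwy' == 'jkuwy'
Anagram: Yes


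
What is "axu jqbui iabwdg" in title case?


Input string: 'axu jqbui iabwdg'
Operation: capitalize first letter of each word
Word transformations: 'axu'->'Axu', 'jqbui'->'Jqbui', 'iabwdg'->'Iabwdg'
Result: Axu Jqbui Iabwdg


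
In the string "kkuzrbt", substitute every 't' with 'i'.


Input string: 'kkuzrbt'
Operation: replace 't' with 'i'
Positions of 't': 6
After replacement: kkuzrbi


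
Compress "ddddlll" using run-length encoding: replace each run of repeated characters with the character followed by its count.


Input: 'ddddlll'
Operation: identify consecutive runs
Runs: 'dddd' -> d4, 'lll' -> l3
Encoded: d4l3


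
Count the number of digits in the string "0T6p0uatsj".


Input string: '0T6p0uatsj'
Operation: count digit characters (0-9)
Scan: '0'(digit), 'T', '6'(digit), 'p', '0'(digit), 'u', 'a', 't', 's', 'j'
Digits found: 3
Result: 3


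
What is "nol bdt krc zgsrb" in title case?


Input string: 'nol bdt krc zgsrb'
Operation: capitalize first letter of each word
Word transformations: 'nol'->'Nol', 'bdt'->'Bdt', 'krc'->'Krc', 'zgsrb'->'Zgsrb'
Result: Nol Bdt Krc Zgsrb


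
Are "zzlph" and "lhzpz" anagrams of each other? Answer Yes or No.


String 1: 'zzlph' -> sorted: 'hlpzz'
String 2: 'lhzpz' -> sorted: 'hlpzz'
Compare sorted forms: 'hlpzz' == 'hlpzz'
Anagram: Yes


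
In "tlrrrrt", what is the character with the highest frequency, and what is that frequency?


Input: 'tlrrrrt'
Operation: tally each character
Counts: 'l':1, 'r':4, 't':2
Maximum: 'r' appears 4 times


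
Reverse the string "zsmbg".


Input string: 'zsmbg'
Operation: reverse character order
Original order: 'z' -> 's' -> 'm' -> 'b' -> 'g'
Reversed order: 'g' -> 'b' -> 'm' -> 's' -> 'z'
Result: gbmsz


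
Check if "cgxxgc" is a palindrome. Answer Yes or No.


Input string: 'cgxxgc'
Reversed: 'cgxxgc'
Compare pairs: s[0]='c' vs s[5]='c' (match), s[1]='g' vs s[4]='g' (match), s[2]='x' vs s[3]='x' (match)
Palindrome: Yes


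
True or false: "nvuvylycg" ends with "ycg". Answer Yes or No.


Input string: 'nvuvylycg'
Suffix to check: 'ycg'
Last 3 characters of input: 'ycg'
Match: True
Result: Yes


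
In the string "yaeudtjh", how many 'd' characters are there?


Input string: 'yaeudtjh'
Target character: 'd'
Scan each position: s[4]='d'
Matches found at indices: 4
Total: 1


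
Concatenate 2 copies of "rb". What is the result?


Input string: 'rb'
Operation: repeat 2 times
Concatenation: 'rb' + 'rb'
Result: rbrb


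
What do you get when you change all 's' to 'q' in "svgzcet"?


Input string: 'svgzcet'
Operation: replace 's' with 'q'
Positions of 's': 0
After replacement: qvgzcet


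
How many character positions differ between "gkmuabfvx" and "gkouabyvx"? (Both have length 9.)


String 1: 'gkmuabfvx'
String 2: 'gkouabyvx'
Compare each position: pos 0: 'g'=='g', pos 1: 'k'=='k', pos 2: 'm'!='o', pos 3: 'u'=='u', pos 4: 'a'=='a', pos 5: 'b'=='b', pos 6: 'f'!='y', pos 7: 'v'=='v', pos 8: 'x'=='x'
Differing positions: 2
Hamming distance: 2


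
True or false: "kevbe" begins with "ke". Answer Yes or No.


Input string: 'kevbe'
Prefix to check: 'ke'
First 2 characters of input: 'ke'
Match: True
Result: Yes


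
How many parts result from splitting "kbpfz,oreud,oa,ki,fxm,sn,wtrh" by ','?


Input string: 'kbpfz,oreud,oa,ki,fxm,sn,wtrh'
Delimiter: ','
Split result: 'kbpfz', 'oreud', 'oa', 'ki', 'fxm', 'sn', 'wtrh'
Number of parts: 7


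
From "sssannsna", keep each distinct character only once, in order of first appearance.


Input: 'sssannsna'
Operation: keep first occurrence of each character
Scan: s[0]='s' new -> keep; s[1]='s' seen -> skip; s[2]='s' seen -> skip; s[3]='a' new -> keep; s[4]='n' new -> keep; s[5]='n' seen -> skip; s[6]='s' seen -> skip; s[7]='n' seen -> skip; s[8]='a' seen -> skip
Result: san


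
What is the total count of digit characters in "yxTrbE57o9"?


Input string: 'yxTrbE57o9'
Operation: count digit characters (0-9)
Scan: 'y', 'x', 'T', 'r', 'b', 'E', '5'(digit), '7'(digit), 'o', '9'(digit)
Digits found: 3
Result: 3


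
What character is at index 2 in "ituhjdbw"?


Input string: 'ituhjdbw'
Operation: get character at index 2
Index mapping: s[0]='i', s[1]='t', s[2]='u'
Result: 'u'


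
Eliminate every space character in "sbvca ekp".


Input string: 'sbvca ekp'
Operation: remove all spaces
Words: 'sbvca', 'ekp'
Join without spaces: sbvcaekp


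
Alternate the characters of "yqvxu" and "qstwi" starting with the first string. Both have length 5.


String 1: 'yqvxu'
String 2: 'qstwi'
Operation: alternate characters
Pairs: 'y'+'q', 'q'+'s', 'v'+'t', 'x'+'w', 'u'+'i'
Result: yqqsvtxwui


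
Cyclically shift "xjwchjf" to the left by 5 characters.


Input: 'xjwchjf', shift = 5
Operation: split at index 5 and swap parts
Front part s[0:5] = 'xjwch'
Back part s[5:] = 'jf'
Rotated = back + front = 'jf' + 'xjwch'
Result: jfxjwch


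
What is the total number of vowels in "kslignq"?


Input string: 'kslignq'
Operation: count vowels (a, e, i, o, u)
Scan: s[0]='k', s[1]='s', s[2]='l', s[3]='i' (vowel), s[4]='g', s[5]='n', s[6]='q'
Vowels found: 1
Result: 1


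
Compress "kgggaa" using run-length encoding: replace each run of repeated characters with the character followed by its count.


Input: 'kgggaa'
Operation: identify consecutive runs
Runs: 'k' -> k1, 'ggg' -> g3, 'aa' -> a2
Encoded: k1g3a2


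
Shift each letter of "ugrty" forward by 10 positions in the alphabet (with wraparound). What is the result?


Input: 'ugrty', shift = 10
Operation: for each letter, (position + 10) mod 26
Mapping: 'u'(20+10=30, 30 mod 26=4)->'e', 'g'(6+10=16)->'q', 'r'(17+10=27, 27 mod 26=1)->'b', 't'(19+10=29, 29 mod 26=3)->'d', 'y'(24+10=34, 34 mod 26=8)->'i'
Result: eqbdi


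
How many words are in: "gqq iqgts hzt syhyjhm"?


Input string: 'gqq iqgts hzt syhyjhm'
Operation: split by spaces
Words found: 'gqq', 'iqgts', 'hzt', 'syhyjhm'
Word count: 4


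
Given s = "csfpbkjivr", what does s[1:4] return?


Input string: 'csfpbkjivr'
Operation: slice [1:4]
Extract characters: s[1]='s', s[2]='f', s[3]='p'
Result: sfp


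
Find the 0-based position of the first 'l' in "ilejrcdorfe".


Input string: 'ilejrcdorfe'
Target: 'l'
Scanning left to right: s[0]='i', s[1]='l'
First match at index: 1


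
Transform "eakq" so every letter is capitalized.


Input string: 'eakq'
Operation: convert each letter to uppercase
Mapping: 'e'->'E', 'a'->'A', 'k'->'K', 'q'->'Q'
Result: EAKQ


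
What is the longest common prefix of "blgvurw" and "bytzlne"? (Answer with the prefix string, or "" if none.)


String 1: 'blgvurw'
String 2: 'bytzlne'
Compare position by position:
pos 0: 'b' vs 'b' match
pos 1: 'l' vs 'y' differ -> stop
Longest common prefix: "b" (length 1)


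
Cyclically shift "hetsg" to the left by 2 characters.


Input: 'hetsg', shift = 2
Operation: split at index 2 and swap parts
Front part s[0:2] = 'he'
Back part s[2:] = 'tsg'
Rotated = back + front = 'tsg' + 'he'
Result: tsghe


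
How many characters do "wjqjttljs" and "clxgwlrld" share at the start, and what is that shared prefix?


String 1: 'wjqjttljs'
String 2: 'clxgwlrld'
Compare position by position:
pos 0: 'w' vs 'c' differ -> stop
Longest common prefix: "" (length 0)


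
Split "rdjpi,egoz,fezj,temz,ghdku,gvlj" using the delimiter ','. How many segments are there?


Input string: 'rdjpi,egoz,fezj,temz,ghdku,gvlj'
Delimiter: ','
Split result: 'rdjpi', 'egoz', 'fezj', 'temz', 'ghdku', 'gvlj'
Number of parts: 6


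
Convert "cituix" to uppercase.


Input string: 'cituix'
Operation: convert each letter to uppercase
Mapping: 'c'->'C', 'i'->'I', 't'->'T', 'u'->'U', 'i'->'I', 'x'->'X'
Result: CITUIX


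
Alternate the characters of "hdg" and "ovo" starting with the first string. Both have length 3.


String 1: 'hdg'
String 2: 'ovo'
Operation: alternate characters
Pairs: 'h'+'o', 'd'+'v', 'g'+'o'
Result: hodvgo


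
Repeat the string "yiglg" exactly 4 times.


Input string: 'yiglg'
Operation: repeat 4 times
Concatenation: 'yiglg' + 'yiglg' + 'yiglg' + 'yiglg'
Result: yiglgyiglgyiglgyiglg


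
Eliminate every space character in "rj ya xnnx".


Input string: 'rj ya xnnx'
Operation: remove all spaces
Words: 'rj', 'ya', 'xnnx'
Join without spaces: rjyaxnnx


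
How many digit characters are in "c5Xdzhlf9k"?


Input string: 'c5Xdzhlf9k'
Operation: count digit characters (0-9)
Scan: 'c', '5'(digit), 'X', 'd', 'z', 'h', 'l', 'f', '9'(digit), 'k'
Digits found: 2
Result: 2


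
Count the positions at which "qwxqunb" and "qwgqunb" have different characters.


String 1: 'qwxqunb'
String 2: 'qwgqunb'
Compare each position: pos 0: 'q'=='q', pos 1: 'w'=='w', pos 2: 'x'!='g', pos 3: 'q'=='q', pos 4: 'u'=='u', pos 5: 'n'=='n', pos 6: 'b'=='b'
Differing positions: 1
Hamming distance: 1


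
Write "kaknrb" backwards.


Input string: 'kaknrb'
Operation: reverse character order
Original order: 'k' -> 'a' -> 'k' -> 'n' -> 'r' -> 'b'
Reversed order: 'b' -> 'r' -> 'n' -> 'k' -> 'a' -> 'k'
Result: brnkak


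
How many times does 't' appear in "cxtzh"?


Input string: 'cxtzh'
Target character: 't'
Scan each position: s[2]='t'
Matches found at indices: 2
Total: 1


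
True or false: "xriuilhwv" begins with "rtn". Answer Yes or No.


Input string: 'xriuilhwv'
Prefix to check: 'rtn'
First 3 characters of input: 'xri'
Match: False
Result: No


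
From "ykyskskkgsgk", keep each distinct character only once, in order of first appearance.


Input: 'ykyskskkgsgk'
Operation: keep first occurrence of each character
Scan: s[0]='y' new -> keep; s[1]='k' new -> keep; s[2]='y' seen -> skip; s[3]='s' new -> keep; s[4]='k' seen -> skip; s[5]='s' seen -> skip; s[6]='k' seen -> skip; s[7]='k' seen -> skip; s[8]='g' new -> keep; s[9]='s' seen -> skip; s[10]='g' seen -> skip; s[11]='k' seen -> skip
Result: yksg


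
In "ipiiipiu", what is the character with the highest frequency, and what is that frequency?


Input: 'ipiiipiu'
Operation: tally each character
Counts: 'i':5, 'p':2, 'u':1
Maximum: 'i' appears 5 times


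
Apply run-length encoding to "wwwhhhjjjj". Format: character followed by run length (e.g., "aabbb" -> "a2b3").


Input: 'wwwhhhjjjj'
Operation: identify consecutive runs
Runs: 'www' -> w3, 'hhh' -> h3, 'jjjj' -> j4
Encoded: w3h3j4


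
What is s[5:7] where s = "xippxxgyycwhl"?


Input string: 'xippxxgyycwhl'
Operation: slice [5:7]
Extract characters: s[5]='x', s[6]='g'
Result: xg


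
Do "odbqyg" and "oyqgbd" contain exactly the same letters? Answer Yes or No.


String 1: 'odbqyg' -> sorted: 'bdgoqy'
String 2: 'oyqgbd' -> sorted: 'bdgoqy'
Compare sorted forms: 'bdgoqy' == 'bdgoqy'
Anagram: Yes


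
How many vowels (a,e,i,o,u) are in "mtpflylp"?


Input string: 'mtpflylp'
Operation: count vowels (a, e, i, o, u)
Scan: s[0]='m', s[1]='t', s[2]='p', s[3]='f', s[4]='l', s[5]='y', s[6]='l', s[7]='p'
Vowels found: 0
Result: 0


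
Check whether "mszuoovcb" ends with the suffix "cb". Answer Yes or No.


Input string: 'mszuoovcb'
Suffix to check: 'cb'
Last 2 characters of input: 'cb'
Match: True
Result: Yes


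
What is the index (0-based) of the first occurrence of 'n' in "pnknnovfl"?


Input string: 'pnknnovfl'
Target: 'n'
Scanning left to right: s[0]='p', s[1]='n'
First match at index: 1


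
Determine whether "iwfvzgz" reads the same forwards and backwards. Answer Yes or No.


Input string: 'iwfvzgz'
Reversed: 'zgzvfwi'
Compare pairs: s[0]='i' vs s[6]='z' (mismatch), s[1]='w' vs s[5]='g' (mismatch), s[2]='f' vs s[4]='z' (mismatch)
Palindrome: No


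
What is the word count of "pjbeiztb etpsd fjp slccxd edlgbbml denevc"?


Input string: 'pjbeiztb etpsd fjp slccxd edlgbbml denevc'
Operation: split by spaces
Words found: 'pjbeiztb', 'etpsd', 'fjp', 'slccxd', 'edlgbbml', 'denevc'
Word count: 6


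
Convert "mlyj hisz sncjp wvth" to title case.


Input string: 'mlyj hisz sncjp wvth'
Operation: capitalize first letter of each word
Word transformations: 'mlyj'->'Mlyj', 'hisz'->'Hisz', 'sncjp'->'Sncjp', 'wvth'->'Wvth'
Result: Mlyj Hisz Sncjp Wvth


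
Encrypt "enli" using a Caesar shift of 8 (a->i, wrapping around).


Input: 'enli', shift = 8
Operation: for each letter, (position + 8) mod 26
Mapping: 'e'(4+8=12)->'m', 'n'(13+8=21)->'v', 'l'(11+8=19)->'t', 'i'(8+8=16)->'q'
Result: mvtq


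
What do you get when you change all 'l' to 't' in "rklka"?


Input string: 'rklka'
Operation: replace 'l' with 't'
Positions of 'l': 2
After replacement: rktka


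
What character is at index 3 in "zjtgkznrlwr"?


Input string: 'zjtgkznrlwr'
Operation: get character at index 3
Index mapping: s[0]='z', s[1]='j', s[2]='t', s[3]='g'
Result: 'g'


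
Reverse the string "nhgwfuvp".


Input string: 'nhgwfuvp'
Operation: reverse character order
Original order: 'n' -> 'h' -> 'g' -> 'w' -> 'f' -> 'u' -> 'v' -> 'p'
Reversed order: 'p' -> 'v' -> 'u' -> 'f' -> 'w' -> 'g' -> 'h' -> 'n'
Result: pvufwghn


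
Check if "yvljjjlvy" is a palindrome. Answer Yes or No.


Input string: 'yvljjjlvy'
Reversed: 'yvljjjlvy'
Compare pairs: s[0]='y' vs s[8]='y' (match), s[1]='v' vs s[7]='v' (match), s[2]='l' vs s[6]='l' (match), s[3]='j' vs s[5]='j' (match)
Palindrome: Yes


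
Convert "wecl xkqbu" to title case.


Input string: 'wecl xkqbu'
Operation: capitalize first letter of each word
Word transformations: 'wecl'->'Wecl', 'xkqbu'->'Xkqbu'
Result: Wecl Xkqbu


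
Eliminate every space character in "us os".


Input string: 'us os'
Operation: remove all spaces
Words: 'us', 'os'
Join without spaces: usos
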